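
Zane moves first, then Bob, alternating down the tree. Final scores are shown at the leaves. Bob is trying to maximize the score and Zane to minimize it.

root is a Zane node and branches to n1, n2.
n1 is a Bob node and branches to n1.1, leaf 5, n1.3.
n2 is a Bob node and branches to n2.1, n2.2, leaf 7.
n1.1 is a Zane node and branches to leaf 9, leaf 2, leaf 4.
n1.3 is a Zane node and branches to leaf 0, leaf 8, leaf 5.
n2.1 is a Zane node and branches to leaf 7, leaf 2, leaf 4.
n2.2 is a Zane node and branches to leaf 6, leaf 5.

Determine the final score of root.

5

n1.1 (Zane): min(9, 2, 4) = 2
n1.3 (Zane): min(0, 8, 5) = 0
n1 (Bob): max(2, 5, 0) = 5
n2.1 (Zane): min(7, 2, 4) = 2
n2.2 (Zane): min(6, 5) = 5
n2 (Bob): max(2, 5, 7) = 7
root (Zane): min(5, 7) = 5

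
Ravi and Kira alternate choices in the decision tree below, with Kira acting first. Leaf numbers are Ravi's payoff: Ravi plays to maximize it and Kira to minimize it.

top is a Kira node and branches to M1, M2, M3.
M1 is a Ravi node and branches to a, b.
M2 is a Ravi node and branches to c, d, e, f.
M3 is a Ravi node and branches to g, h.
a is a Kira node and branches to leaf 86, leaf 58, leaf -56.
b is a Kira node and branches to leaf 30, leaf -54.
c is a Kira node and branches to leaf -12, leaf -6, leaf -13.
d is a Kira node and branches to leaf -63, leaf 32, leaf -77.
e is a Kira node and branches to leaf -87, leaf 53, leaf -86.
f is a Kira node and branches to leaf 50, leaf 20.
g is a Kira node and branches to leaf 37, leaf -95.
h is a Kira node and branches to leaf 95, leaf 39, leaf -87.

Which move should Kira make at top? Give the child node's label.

M3

a (Kira): min(86, 58, -56) = -56
b (Kira): min(30, -54) = -54
M1 (Ravi): max(-56, -54) = -54
c (Kira): min(-12, -6, -13) = -13
d (Kira): min(-63, 32, -77) = -77
e (Kira): min(-87, 53, -86) = -87
f (Kira): min(50, 20) = 20
M2 (Ravi): max(-13, -77, -87, 20) = 20
g (Kira): min(37, -95) = -95
h (Kira): min(95, 39, -87) = -87
M3 (Ravi): max(-95, -87) = -87
top (Kira): min(-54, 20, -87) = -87
Kira at top wants the lowest of {M1=-54, M2=20, M3=-87}, so chooses M3.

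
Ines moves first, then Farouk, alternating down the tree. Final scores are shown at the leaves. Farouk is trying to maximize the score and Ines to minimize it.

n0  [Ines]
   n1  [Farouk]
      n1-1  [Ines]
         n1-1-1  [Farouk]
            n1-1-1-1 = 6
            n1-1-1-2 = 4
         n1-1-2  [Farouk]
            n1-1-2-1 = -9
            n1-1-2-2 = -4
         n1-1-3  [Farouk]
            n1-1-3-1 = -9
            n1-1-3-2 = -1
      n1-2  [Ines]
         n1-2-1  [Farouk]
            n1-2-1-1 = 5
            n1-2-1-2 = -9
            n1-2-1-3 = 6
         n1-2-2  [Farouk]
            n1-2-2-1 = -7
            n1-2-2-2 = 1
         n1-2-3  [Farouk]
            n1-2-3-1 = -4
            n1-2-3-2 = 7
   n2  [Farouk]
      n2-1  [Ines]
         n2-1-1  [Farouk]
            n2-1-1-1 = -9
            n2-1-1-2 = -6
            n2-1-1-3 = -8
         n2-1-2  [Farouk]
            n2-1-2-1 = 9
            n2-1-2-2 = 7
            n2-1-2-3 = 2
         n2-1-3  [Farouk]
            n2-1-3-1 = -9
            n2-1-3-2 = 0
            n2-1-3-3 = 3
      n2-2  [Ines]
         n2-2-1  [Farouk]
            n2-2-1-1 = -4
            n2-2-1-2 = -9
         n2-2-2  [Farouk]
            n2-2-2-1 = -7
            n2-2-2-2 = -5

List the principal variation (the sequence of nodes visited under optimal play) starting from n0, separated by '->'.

n1-1-1 (Farouk): max(6, 4) = 6
n1-1-2 (Farouk): max(-9, -4) = -4
n1-1-3 (Farouk): max(-9, -1) = -1
n1-1 (Ines): min(6, -4, -1) = -4
n1-2-1 (Farouk): max(5, -9, 6) = 6
n1-2-2 (Farouk): max(-7, 1) = 1
n1-2-3 (Farouk): max(-4, 7) = 7
n1-2 (Ines): min(6, 1, 7) = 1
n1 (Farouk): max(-4, 1) = 1
n2-1-1 (Farouk): max(-9, -6, -8) = -6
n2-1-2 (Farouk): max(9, 7, 2) = 9
n2-1-3 (Farouk): max(-9, 0, 3) = 3
n2-1 (Ines): min(-6, 9, 3) = -6
n2-2-1 (Farouk): max(-4, -9) = -4
n2-2-2 (Farouk): max(-7, -5) = -5
n2-2 (Ines): min(-4, -5) = -5
n2 (Farouk): max(-6, -5) = -5
n0 (Ines): min(1, -5) = -5
At n0, Ines picks n2 (lowest: -5).
At n2, Farouk picks n2-2 (highest: -5).
At n2-2, Ines picks n2-2-2 (lowest: -5).
At n2-2-2, Farouk picks n2-2-2-2 (highest: -5).
Terminal value -5.

n0 -> n2 -> n2-2 -> n2-2-2 -> n2-2-2-2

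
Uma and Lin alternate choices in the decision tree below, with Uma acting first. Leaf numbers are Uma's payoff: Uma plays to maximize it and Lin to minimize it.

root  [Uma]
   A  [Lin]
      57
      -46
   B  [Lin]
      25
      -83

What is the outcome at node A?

A (Lin): min(57, -46) = -46

-46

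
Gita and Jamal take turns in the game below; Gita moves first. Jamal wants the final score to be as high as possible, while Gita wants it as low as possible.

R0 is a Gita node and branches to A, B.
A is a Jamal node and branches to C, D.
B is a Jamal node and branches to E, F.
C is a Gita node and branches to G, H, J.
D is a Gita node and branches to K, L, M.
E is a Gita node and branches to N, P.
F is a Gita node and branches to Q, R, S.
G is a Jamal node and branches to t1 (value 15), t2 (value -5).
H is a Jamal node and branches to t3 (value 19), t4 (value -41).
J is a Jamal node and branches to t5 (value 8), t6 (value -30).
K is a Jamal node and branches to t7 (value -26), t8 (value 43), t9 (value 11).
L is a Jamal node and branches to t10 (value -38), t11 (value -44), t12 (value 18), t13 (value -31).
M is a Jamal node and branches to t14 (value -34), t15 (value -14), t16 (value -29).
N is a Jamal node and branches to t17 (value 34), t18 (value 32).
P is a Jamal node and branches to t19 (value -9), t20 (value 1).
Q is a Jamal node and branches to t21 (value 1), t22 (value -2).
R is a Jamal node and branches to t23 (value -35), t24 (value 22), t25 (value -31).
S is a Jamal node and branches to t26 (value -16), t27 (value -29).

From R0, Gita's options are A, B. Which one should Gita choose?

B

G (Jamal): max(15, -5) = 15
H (Jamal): max(19, -41) = 19
J (Jamal): max(8, -30) = 8
C (Gita): min(15, 19, 8) = 8
K (Jamal): max(-26, 43, 11) = 43
L (Jamal): max(-38, -44, 18, -31) = 18
M (Jamal): max(-34, -14, -29) = -14
D (Gita): min(43, 18, -14) = -14
A (Jamal): max(8, -14) = 8
N (Jamal): max(34, 32) = 34
P (Jamal): max(-9, 1) = 1
E (Gita): min(34, 1) = 1
Q (Jamal): max(1, -2) = 1
R (Jamal): max(-35, 22, -31) = 22
S (Jamal): max(-16, -29) = -16
F (Gita): min(1, 22, -16) = -16
B (Jamal): max(1, -16) = 1
R0 (Gita): min(8, 1) = 1
Gita at R0 wants the lowest of {A=8, B=1}, so chooses B.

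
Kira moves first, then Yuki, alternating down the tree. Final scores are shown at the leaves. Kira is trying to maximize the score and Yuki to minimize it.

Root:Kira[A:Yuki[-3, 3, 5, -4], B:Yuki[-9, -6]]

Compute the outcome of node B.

B (Yuki): min(-9, -6) = -9

-9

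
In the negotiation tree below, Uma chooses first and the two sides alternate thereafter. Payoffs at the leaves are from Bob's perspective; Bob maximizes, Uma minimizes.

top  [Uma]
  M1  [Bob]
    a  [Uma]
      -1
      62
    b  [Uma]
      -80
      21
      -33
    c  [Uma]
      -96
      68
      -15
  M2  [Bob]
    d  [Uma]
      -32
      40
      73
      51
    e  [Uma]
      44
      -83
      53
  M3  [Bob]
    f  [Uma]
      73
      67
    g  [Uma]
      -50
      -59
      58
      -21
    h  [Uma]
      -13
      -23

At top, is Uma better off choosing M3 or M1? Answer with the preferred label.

M1

f (Uma): min(73, 67) = 67
g (Uma): min(-50, -59, 58, -21) = -59
h (Uma): min(-13, -23) = -23
M3 (Bob): max(67, -59, -23) = 67
a (Uma): min(-1, 62) = -1
b (Uma): min(-80, 21, -33) = -80
c (Uma): min(-96, 68, -15) = -96
M1 (Bob): max(-1, -80, -96) = -1
Uma prefers the lower value; M3=67, M1=-1. M1 is better since -1 < 67.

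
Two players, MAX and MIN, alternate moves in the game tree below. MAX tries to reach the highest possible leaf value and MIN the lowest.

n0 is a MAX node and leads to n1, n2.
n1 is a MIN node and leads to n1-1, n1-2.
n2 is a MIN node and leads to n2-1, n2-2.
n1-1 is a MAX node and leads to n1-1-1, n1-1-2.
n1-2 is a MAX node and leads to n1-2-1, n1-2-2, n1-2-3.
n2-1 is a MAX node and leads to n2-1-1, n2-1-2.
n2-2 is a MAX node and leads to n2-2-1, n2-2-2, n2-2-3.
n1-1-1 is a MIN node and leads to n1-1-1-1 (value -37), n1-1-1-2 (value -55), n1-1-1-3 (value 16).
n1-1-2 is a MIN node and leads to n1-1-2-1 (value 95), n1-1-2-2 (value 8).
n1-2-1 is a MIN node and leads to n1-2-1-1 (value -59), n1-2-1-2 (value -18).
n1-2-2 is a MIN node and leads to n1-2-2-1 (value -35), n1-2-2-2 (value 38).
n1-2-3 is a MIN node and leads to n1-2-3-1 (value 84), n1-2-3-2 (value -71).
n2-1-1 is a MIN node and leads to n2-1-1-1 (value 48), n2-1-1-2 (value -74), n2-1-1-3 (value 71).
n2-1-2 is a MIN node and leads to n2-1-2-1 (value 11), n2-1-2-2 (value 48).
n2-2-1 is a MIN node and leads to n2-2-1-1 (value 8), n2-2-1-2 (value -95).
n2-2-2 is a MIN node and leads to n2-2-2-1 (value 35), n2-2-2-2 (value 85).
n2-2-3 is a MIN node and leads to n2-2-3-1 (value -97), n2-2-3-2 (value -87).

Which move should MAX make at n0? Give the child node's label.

n1-1-1 (MIN): min(-37, -55, 16) = -55
n1-1-2 (MIN): min(95, 8) = 8
n1-1 (MAX): max(-55, 8) = 8
n1-2-1 (MIN): min(-59, -18) = -59
n1-2-2 (MIN): min(-35, 38) = -35
n1-2-3 (MIN): min(84, -71) = -71
n1-2 (MAX): max(-59, -35, -71) = -35
n1 (MIN): min(8, -35) = -35
n2-1-1 (MIN): min(48, -74, 71) = -74
n2-1-2 (MIN): min(11, 48) = 11
n2-1 (MAX): max(-74, 11) = 11
n2-2-1 (MIN): min(8, -95) = -95
n2-2-2 (MIN): min(35, 85) = 35
n2-2-3 (MIN): min(-97, -87) = -97
n2-2 (MAX): max(-95, 35, -97) = 35
n2 (MIN): min(11, 35) = 11
n0 (MAX): max(-35, 11) = 11
MAX at n0 wants the highest of {n1=-35, n2=11}, so chooses n2.

n2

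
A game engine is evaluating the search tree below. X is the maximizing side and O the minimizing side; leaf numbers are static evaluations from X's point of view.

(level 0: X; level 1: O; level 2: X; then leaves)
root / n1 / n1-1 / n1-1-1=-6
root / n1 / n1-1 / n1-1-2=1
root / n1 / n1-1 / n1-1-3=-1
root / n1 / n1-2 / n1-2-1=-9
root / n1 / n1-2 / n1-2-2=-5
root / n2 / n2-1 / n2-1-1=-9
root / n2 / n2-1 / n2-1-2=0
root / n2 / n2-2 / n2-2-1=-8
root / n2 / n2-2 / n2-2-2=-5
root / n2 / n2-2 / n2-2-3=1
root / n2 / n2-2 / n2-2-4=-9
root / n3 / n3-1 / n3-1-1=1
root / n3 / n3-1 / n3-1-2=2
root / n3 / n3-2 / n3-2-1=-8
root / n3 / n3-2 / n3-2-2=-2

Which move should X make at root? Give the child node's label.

n2

n1-1 (X): max(-6, 1, -1) = 1
n1-2 (X): max(-9, -5) = -5
n1 (O): min(1, -5) = -5
n2-1 (X): max(-9, 0) = 0
n2-2 (X): max(-8, -5, 1, -9) = 1
n2 (O): min(0, 1) = 0
n3-1 (X): max(1, 2) = 2
n3-2 (X): max(-8, -2) = -2
n3 (O): min(2, -2) = -2
root (X): max(-5, 0, -2) = 0
X at root wants the highest of {n1=-5, n2=0, n3=-2}, so chooses n2.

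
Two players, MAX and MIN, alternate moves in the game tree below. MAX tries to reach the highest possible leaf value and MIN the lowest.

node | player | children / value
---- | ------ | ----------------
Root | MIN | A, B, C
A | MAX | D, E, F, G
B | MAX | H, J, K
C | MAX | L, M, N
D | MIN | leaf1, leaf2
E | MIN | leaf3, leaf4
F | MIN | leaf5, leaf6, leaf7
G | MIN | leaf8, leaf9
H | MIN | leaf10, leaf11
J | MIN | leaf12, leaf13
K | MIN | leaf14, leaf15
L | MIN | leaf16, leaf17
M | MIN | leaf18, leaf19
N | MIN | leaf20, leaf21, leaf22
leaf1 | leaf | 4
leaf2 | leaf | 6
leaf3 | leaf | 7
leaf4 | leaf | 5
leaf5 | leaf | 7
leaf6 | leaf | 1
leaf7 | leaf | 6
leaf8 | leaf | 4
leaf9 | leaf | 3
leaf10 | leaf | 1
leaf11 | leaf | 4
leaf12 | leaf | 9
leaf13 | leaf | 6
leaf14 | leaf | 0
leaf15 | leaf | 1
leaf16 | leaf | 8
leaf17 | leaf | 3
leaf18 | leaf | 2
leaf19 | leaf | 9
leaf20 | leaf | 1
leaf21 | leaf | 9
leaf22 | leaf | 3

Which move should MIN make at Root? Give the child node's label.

D (MIN): min(4, 6) = 4
E (MIN): min(7, 5) = 5
F (MIN): min(7, 1, 6) = 1
G (MIN): min(4, 3) = 3
A (MAX): max(4, 5, 1, 3) = 5
H (MIN): min(1, 4) = 1
J (MIN): min(9, 6) = 6
K (MIN): min(0, 1) = 0
B (MAX): max(1, 6, 0) = 6
L (MIN): min(8, 3) = 3
M (MIN): min(2, 9) = 2
N (MIN): min(1, 9, 3) = 1
C (MAX): max(3, 2, 1) = 3
Root (MIN): min(5, 6, 3) = 3
MIN at Root wants the lowest of {A=5, B=6, C=3}, so chooses C.

C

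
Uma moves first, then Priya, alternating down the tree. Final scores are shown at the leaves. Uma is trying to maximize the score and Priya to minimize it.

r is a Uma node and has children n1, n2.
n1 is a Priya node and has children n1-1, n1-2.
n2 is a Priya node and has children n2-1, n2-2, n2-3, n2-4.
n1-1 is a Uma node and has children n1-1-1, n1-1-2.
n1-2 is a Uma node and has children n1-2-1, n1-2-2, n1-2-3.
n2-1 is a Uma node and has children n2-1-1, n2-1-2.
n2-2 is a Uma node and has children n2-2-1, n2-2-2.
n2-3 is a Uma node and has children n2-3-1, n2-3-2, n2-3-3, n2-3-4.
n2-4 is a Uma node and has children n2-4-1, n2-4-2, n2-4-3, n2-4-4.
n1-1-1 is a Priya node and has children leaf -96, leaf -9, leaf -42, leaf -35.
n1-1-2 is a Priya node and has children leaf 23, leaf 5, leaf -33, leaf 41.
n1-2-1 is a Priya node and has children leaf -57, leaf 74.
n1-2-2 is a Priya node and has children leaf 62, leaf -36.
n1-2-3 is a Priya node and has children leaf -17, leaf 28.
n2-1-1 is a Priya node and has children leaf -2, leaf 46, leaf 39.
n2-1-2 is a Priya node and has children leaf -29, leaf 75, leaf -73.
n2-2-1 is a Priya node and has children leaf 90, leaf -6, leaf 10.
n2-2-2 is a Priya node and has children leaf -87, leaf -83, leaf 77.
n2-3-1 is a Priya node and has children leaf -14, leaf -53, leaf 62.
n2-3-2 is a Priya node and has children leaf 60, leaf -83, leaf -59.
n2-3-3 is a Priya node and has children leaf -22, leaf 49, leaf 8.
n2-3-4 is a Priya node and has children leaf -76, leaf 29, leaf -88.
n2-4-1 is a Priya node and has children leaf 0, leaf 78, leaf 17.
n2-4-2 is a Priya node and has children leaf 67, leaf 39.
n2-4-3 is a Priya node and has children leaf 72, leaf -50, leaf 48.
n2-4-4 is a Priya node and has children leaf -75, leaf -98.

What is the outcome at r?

n1-1-1 (Priya): min(-96, -9, -42, -35) = -96
n1-1-2 (Priya): min(23, 5, -33, 41) = -33
n1-1 (Uma): max(-96, -33) = -33
n1-2-1 (Priya): min(-57, 74) = -57
n1-2-2 (Priya): min(62, -36) = -36
n1-2-3 (Priya): min(-17, 28) = -17
n1-2 (Uma): max(-57, -36, -17) = -17
n1 (Priya): min(-33, -17) = -33
n2-1-1 (Priya): min(-2, 46, 39) = -2
n2-1-2 (Priya): min(-29, 75, -73) = -73
n2-1 (Uma): max(-2, -73) = -2
n2-2-1 (Priya): min(90, -6, 10) = -6
n2-2-2 (Priya): min(-87, -83, 77) = -87
n2-2 (Uma): max(-6, -87) = -6
n2-3-1 (Priya): min(-14, -53, 62) = -53
n2-3-2 (Priya): min(60, -83, -59) = -83
n2-3-3 (Priya): min(-22, 49, 8) = -22
n2-3-4 (Priya): min(-76, 29, -88) = -88
n2-3 (Uma): max(-53, -83, -22, -88) = -22
n2-4-1 (Priya): min(0, 78, 17) = 0
n2-4-2 (Priya): min(67, 39) = 39
n2-4-3 (Priya): min(72, -50, 48) = -50
n2-4-4 (Priya): min(-75, -98) = -98
n2-4 (Uma): max(0, 39, -50, -98) = 39
n2 (Priya): min(-2, -6, -22, 39) = -22
r (Uma): max(-33, -22) = -22

-22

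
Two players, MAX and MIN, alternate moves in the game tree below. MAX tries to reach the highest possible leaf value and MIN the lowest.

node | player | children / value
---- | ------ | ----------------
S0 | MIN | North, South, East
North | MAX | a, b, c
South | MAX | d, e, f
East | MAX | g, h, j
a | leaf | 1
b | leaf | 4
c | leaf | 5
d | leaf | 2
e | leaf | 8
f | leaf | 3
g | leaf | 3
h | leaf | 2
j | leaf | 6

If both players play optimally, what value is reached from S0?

5

North (MAX): max(1, 4, 5) = 5
South (MAX): max(2, 8, 3) = 8
East (MAX): max(3, 2, 6) = 6
S0 (MIN): min(5, 8, 6) = 5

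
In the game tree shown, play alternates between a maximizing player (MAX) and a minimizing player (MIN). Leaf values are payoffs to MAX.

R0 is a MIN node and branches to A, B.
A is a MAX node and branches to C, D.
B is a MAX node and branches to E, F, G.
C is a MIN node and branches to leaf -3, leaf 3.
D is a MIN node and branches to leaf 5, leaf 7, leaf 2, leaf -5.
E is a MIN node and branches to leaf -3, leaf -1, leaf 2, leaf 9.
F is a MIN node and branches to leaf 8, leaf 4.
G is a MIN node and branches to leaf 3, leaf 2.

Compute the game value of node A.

C (MIN): min(-3, 3) = -3
D (MIN): min(5, 7, 2, -5) = -5
A (MAX): max(-3, -5) = -3

-3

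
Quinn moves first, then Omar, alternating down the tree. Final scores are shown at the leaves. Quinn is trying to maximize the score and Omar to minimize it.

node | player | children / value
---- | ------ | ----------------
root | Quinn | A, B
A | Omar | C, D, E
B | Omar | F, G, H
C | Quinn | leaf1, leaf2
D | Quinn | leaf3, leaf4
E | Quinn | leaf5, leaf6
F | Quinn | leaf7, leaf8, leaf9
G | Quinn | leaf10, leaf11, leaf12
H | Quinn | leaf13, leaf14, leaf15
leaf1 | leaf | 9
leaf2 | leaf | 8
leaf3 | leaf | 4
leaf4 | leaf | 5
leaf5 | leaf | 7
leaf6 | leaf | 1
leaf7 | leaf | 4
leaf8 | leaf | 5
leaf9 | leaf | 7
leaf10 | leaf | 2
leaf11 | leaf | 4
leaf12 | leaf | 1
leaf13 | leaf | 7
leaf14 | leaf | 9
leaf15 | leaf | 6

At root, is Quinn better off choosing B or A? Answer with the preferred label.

A

F (Quinn): max(4, 5, 7) = 7
G (Quinn): max(2, 4, 1) = 4
H (Quinn): max(7, 9, 6) = 9
B (Omar): min(7, 4, 9) = 4
C (Quinn): max(9, 8) = 9
D (Quinn): max(4, 5) = 5
E (Quinn): max(7, 1) = 7
A (Omar): min(9, 5, 7) = 5
Quinn prefers the higher value; B=4, A=5. A is better since 5 > 4.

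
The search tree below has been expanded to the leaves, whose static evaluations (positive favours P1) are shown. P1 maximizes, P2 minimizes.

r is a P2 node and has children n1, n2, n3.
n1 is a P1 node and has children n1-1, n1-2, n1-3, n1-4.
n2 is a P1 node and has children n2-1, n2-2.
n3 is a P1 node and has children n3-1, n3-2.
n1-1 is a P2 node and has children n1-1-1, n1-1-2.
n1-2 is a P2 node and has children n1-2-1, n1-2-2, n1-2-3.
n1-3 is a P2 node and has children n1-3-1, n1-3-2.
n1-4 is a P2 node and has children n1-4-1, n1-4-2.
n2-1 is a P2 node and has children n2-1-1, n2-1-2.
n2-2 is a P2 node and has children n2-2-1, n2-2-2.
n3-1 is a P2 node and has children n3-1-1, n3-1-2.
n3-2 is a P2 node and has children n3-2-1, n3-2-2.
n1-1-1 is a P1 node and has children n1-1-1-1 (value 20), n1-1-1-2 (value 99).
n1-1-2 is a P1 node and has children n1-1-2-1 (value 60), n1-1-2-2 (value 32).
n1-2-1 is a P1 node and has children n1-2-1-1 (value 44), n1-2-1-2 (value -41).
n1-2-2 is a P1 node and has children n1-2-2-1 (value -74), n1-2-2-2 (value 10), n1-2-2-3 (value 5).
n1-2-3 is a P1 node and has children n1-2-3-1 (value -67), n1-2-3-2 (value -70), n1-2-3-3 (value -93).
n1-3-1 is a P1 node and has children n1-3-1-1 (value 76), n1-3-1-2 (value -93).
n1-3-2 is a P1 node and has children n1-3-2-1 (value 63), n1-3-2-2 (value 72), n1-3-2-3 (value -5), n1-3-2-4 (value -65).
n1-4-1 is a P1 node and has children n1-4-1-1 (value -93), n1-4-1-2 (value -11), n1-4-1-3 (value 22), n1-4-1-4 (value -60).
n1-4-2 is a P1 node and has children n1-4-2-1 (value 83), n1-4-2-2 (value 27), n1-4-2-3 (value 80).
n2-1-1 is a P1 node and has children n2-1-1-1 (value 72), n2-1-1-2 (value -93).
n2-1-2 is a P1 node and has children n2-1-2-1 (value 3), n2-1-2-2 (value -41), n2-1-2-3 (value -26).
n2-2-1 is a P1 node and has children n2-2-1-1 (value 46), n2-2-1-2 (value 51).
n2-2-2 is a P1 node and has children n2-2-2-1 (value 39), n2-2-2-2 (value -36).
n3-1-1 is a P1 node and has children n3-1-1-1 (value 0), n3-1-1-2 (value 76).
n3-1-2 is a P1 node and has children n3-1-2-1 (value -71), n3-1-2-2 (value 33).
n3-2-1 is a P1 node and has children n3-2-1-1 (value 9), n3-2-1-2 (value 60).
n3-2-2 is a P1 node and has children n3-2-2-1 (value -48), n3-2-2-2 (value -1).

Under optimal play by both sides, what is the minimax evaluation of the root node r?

33

n1-1-1 (P1): max(20, 99) = 99
n1-1-2 (P1): max(60, 32) = 60
n1-1 (P2): min(99, 60) = 60
n1-2-1 (P1): max(44, -41) = 44
n1-2-2 (P1): max(-74, 10, 5) = 10
n1-2-3 (P1): max(-67, -70, -93) = -67
n1-2 (P2): min(44, 10, -67) = -67
n1-3-1 (P1): max(76, -93) = 76
n1-3-2 (P1): max(63, 72, -5, -65) = 72
n1-3 (P2): min(76, 72) = 72
n1-4-1 (P1): max(-93, -11, 22, -60) = 22
n1-4-2 (P1): max(83, 27, 80) = 83
n1-4 (P2): min(22, 83) = 22
n1 (P1): max(60, -67, 72, 22) = 72
n2-1-1 (P1): max(72, -93) = 72
n2-1-2 (P1): max(3, -41, -26) = 3
n2-1 (P2): min(72, 3) = 3
n2-2-1 (P1): max(46, 51) = 51
n2-2-2 (P1): max(39, -36) = 39
n2-2 (P2): min(51, 39) = 39
n2 (P1): max(3, 39) = 39
n3-1-1 (P1): max(0, 76) = 76
n3-1-2 (P1): max(-71, 33) = 33
n3-1 (P2): min(76, 33) = 33
n3-2-1 (P1): max(9, 60) = 60
n3-2-2 (P1): max(-48, -1) = -1
n3-2 (P2): min(60, -1) = -1
n3 (P1): max(33, -1) = 33
r (P2): min(72, 39, 33) = 33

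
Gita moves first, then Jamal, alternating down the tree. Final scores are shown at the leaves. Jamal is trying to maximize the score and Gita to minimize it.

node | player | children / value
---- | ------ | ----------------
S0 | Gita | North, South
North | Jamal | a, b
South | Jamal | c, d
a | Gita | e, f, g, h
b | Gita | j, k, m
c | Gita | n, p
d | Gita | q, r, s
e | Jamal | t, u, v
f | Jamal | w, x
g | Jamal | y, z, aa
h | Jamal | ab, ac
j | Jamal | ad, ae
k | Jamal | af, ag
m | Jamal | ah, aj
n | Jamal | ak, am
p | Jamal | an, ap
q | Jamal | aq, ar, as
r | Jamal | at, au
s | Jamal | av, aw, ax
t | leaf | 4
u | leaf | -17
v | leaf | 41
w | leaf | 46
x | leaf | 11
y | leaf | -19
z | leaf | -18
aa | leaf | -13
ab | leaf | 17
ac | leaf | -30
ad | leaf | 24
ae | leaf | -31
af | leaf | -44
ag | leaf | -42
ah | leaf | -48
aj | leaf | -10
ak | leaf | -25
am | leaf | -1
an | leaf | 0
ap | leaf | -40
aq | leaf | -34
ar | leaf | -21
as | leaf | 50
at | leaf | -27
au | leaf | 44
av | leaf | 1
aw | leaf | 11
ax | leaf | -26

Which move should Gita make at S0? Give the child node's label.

e (Jamal): max(4, -17, 41) = 41
f (Jamal): max(46, 11) = 46
g (Jamal): max(-19, -18, -13) = -13
h (Jamal): max(17, -30) = 17
a (Gita): min(41, 46, -13, 17) = -13
j (Jamal): max(24, -31) = 24
k (Jamal): max(-44, -42) = -42
m (Jamal): max(-48, -10) = -10
b (Gita): min(24, -42, -10) = -42
North (Jamal): max(-13, -42) = -13
n (Jamal): max(-25, -1) = -1
p (Jamal): max(0, -40) = 0
c (Gita): min(-1, 0) = -1
q (Jamal): max(-34, -21, 50) = 50
r (Jamal): max(-27, 44) = 44
s (Jamal): max(1, 11, -26) = 11
d (Gita): min(50, 44, 11) = 11
South (Jamal): max(-1, 11) = 11
S0 (Gita): min(-13, 11) = -13
Gita at S0 wants the lowest of {North=-13, South=11}, so chooses North.

North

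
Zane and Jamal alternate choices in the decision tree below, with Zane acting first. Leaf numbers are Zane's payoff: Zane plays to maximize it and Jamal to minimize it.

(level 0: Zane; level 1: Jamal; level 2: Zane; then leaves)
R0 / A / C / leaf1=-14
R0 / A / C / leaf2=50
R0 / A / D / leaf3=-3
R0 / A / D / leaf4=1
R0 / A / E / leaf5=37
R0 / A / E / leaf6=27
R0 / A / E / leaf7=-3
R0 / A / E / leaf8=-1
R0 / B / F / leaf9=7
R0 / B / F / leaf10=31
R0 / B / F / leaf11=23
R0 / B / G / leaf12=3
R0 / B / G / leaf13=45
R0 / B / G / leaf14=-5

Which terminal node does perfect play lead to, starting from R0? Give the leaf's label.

leaf10

C (Zane): max(-14, 50) = 50
D (Zane): max(-3, 1) = 1
E (Zane): max(37, 27, -3, -1) = 37
A (Jamal): min(50, 1, 37) = 1
F (Zane): max(7, 31, 23) = 31
G (Zane): max(3, 45, -5) = 45
B (Jamal): min(31, 45) = 31
R0 (Zane): max(1, 31) = 31
At R0, Zane picks B (highest: 31).
At B, Jamal picks F (lowest: 31).
At F, Zane picks leaf10 (highest: 31).
Terminal value 31.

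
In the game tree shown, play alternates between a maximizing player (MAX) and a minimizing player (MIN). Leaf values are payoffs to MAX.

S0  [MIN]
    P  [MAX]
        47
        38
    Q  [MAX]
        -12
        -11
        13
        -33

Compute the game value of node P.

P (MAX): max(47, 38) = 47

47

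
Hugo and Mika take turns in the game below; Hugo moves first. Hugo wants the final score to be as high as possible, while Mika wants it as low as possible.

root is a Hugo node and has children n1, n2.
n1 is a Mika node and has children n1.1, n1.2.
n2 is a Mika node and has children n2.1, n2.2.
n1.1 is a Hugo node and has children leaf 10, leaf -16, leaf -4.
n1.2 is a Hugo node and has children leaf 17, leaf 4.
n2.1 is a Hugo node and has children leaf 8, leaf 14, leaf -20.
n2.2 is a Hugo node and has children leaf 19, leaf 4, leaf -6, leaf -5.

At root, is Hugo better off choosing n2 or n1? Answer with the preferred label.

n2

n2.1 (Hugo): max(8, 14, -20) = 14
n2.2 (Hugo): max(19, 4, -6, -5) = 19
n2 (Mika): min(14, 19) = 14
n1.1 (Hugo): max(10, -16, -4) = 10
n1.2 (Hugo): max(17, 4) = 17
n1 (Mika): min(10, 17) = 10
Hugo prefers the higher value; n2=14, n1=10. n2 is better since 14 > 10.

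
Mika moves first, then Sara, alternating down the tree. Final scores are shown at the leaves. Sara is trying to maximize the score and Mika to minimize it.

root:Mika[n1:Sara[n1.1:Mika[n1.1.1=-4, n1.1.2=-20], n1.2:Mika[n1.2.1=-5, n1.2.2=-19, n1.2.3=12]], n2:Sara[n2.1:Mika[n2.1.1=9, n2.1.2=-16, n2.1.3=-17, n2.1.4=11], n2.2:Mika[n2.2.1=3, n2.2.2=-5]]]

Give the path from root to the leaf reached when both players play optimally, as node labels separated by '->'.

n1.1 (Mika): min(-4, -20) = -20
n1.2 (Mika): min(-5, -19, 12) = -19
n1 (Sara): max(-20, -19) = -19
n2.1 (Mika): min(9, -16, -17, 11) = -17
n2.2 (Mika): min(3, -5) = -5
n2 (Sara): max(-17, -5) = -5
root (Mika): min(-19, -5) = -19
At root, Mika picks n1 (lowest: -19).
At n1, Sara picks n1.2 (highest: -19).
At n1.2, Mika picks n1.2.2 (lowest: -19).
Terminal value -19.

root -> n1 -> n1.2 -> n1.2.2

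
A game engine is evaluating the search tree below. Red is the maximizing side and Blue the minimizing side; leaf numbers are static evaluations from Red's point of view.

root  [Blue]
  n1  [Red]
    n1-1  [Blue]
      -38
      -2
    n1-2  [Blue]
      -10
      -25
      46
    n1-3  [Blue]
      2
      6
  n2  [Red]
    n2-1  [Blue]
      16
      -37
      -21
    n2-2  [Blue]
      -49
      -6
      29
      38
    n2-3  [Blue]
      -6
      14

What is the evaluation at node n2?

-6

n2-1 (Blue): min(16, -37, -21) = -37
n2-2 (Blue): min(-49, -6, 29, 38) = -49
n2-3 (Blue): min(-6, 14) = -6
n2 (Red): max(-37, -49, -6) = -6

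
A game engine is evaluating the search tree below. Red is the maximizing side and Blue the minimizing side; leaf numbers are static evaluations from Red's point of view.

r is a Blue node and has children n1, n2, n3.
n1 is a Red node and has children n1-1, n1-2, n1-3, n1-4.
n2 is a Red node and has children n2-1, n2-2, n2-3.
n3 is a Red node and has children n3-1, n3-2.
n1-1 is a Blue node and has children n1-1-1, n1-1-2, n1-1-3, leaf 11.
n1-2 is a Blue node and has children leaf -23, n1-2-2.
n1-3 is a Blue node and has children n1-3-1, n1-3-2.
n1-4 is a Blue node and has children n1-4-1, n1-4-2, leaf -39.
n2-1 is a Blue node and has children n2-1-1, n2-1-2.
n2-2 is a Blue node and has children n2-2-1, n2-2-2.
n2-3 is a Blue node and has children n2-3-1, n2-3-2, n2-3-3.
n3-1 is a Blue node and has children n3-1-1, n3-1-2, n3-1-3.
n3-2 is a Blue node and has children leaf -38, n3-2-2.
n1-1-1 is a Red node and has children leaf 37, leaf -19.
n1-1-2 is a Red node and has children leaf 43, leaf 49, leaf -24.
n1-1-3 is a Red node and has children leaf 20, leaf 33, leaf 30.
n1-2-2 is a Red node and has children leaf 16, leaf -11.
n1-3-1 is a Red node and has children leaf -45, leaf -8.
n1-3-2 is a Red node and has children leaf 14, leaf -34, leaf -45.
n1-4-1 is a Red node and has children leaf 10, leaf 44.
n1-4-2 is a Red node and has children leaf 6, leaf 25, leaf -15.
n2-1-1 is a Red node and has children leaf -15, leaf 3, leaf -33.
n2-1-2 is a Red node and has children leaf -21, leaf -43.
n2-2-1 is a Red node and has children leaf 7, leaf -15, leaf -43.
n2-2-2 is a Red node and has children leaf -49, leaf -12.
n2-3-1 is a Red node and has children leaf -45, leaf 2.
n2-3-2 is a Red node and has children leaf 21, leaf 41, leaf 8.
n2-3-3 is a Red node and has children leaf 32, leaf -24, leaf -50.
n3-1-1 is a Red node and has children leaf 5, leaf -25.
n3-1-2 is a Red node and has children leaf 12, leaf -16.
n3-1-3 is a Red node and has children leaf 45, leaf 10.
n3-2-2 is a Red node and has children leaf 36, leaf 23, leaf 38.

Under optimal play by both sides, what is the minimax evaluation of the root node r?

n1-1-1 (Red): max(37, -19) = 37
n1-1-2 (Red): max(43, 49, -24) = 49
n1-1-3 (Red): max(20, 33, 30) = 33
n1-1 (Blue): min(37, 49, 33, 11) = 11
n1-2-2 (Red): max(16, -11) = 16
n1-2 (Blue): min(-23, 16) = -23
n1-3-1 (Red): max(-45, -8) = -8
n1-3-2 (Red): max(14, -34, -45) = 14
n1-3 (Blue): min(-8, 14) = -8
n1-4-1 (Red): max(10, 44) = 44
n1-4-2 (Red): max(6, 25, -15) = 25
n1-4 (Blue): min(44, 25, -39) = -39
n1 (Red): max(11, -23, -8, -39) = 11
n2-1-1 (Red): max(-15, 3, -33) = 3
n2-1-2 (Red): max(-21, -43) = -21
n2-1 (Blue): min(3, -21) = -21
n2-2-1 (Red): max(7, -15, -43) = 7
n2-2-2 (Red): max(-49, -12) = -12
n2-2 (Blue): min(7, -12) = -12
n2-3-1 (Red): max(-45, 2) = 2
n2-3-2 (Red): max(21, 41, 8) = 41
n2-3-3 (Red): max(32, -24, -50) = 32
n2-3 (Blue): min(2, 41, 32) = 2
n2 (Red): max(-21, -12, 2) = 2
n3-1-1 (Red): max(5, -25) = 5
n3-1-2 (Red): max(12, -16) = 12
n3-1-3 (Red): max(45, 10) = 45
n3-1 (Blue): min(5, 12, 45) = 5
n3-2-2 (Red): max(36, 23, 38) = 38
n3-2 (Blue): min(-38, 38) = -38
n3 (Red): max(5, -38) = 5
r (Blue): min(11, 2, 5) = 2

2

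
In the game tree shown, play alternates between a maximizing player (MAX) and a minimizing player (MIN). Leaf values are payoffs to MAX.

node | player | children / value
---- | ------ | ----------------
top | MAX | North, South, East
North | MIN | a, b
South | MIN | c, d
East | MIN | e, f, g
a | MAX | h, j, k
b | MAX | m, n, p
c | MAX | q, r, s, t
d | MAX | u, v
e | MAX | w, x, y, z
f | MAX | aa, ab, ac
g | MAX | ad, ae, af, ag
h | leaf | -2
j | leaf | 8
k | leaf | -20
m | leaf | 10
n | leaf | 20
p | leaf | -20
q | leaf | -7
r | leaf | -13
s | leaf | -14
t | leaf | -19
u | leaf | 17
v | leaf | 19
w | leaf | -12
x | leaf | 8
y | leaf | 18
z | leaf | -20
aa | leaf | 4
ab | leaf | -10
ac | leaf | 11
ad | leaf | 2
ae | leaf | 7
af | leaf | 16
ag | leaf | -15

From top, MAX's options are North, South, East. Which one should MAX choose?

East

a (MAX): max(-2, 8, -20) = 8
b (MAX): max(10, 20, -20) = 20
North (MIN): min(8, 20) = 8
c (MAX): max(-7, -13, -14, -19) = -7
d (MAX): max(17, 19) = 19
South (MIN): min(-7, 19) = -7
e (MAX): max(-12, 8, 18, -20) = 18
f (MAX): max(4, -10, 11) = 11
g (MAX): max(2, 7, 16, -15) = 16
East (MIN): min(18, 11, 16) = 11
top (MAX): max(8, -7, 11) = 11
MAX at top wants the highest of {North=8, South=-7, East=11}, so chooses East.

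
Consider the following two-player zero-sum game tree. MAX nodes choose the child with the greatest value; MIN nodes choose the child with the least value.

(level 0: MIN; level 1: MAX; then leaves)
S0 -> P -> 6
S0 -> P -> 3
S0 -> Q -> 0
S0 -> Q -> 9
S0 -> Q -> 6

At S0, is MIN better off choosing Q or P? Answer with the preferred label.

P

Q (MAX): max(0, 9, 6) = 9
P (MAX): max(6, 3) = 6
MIN prefers the lower value; Q=9, P=6. P is better since 6 < 9.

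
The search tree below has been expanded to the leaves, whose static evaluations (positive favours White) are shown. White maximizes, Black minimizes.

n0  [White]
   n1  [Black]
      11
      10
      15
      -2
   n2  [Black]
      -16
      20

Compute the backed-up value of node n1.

-2

n1 (Black): min(11, 10, 15, -2) = -2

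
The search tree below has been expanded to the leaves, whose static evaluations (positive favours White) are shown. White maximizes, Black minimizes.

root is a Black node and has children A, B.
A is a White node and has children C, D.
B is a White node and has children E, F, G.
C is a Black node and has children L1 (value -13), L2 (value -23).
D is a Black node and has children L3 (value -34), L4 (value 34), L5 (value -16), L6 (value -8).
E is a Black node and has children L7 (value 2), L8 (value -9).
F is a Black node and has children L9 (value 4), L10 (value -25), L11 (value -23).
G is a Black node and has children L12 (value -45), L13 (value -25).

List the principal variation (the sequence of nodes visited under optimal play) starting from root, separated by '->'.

C (Black): min(-13, -23) = -23
D (Black): min(-34, 34, -16, -8) = -34
A (White): max(-23, -34) = -23
E (Black): min(2, -9) = -9
F (Black): min(4, -25, -23) = -25
G (Black): min(-45, -25) = -45
B (White): max(-9, -25, -45) = -9
root (Black): min(-23, -9) = -23
At root, Black picks A (lowest: -23).
At A, White picks C (highest: -23).
At C, Black picks L2 (lowest: -23).
Terminal value -23.

root -> A -> C -> L2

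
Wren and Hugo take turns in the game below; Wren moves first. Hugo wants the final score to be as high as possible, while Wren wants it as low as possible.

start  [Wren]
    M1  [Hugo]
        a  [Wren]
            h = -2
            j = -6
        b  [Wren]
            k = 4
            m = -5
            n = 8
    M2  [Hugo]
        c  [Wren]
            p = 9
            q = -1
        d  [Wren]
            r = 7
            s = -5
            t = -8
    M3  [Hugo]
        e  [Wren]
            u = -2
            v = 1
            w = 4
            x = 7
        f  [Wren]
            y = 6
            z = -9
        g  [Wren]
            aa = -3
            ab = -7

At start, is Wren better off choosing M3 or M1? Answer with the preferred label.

e (Wren): min(-2, 1, 4, 7) = -2
f (Wren): min(6, -9) = -9
g (Wren): min(-3, -7) = -7
M3 (Hugo): max(-2, -9, -7) = -2
a (Wren): min(-2, -6) = -6
b (Wren): min(4, -5, 8) = -5
M1 (Hugo): max(-6, -5) = -5
Wren prefers the lower value; M3=-2, M1=-5. M1 is better since -5 < -2.

M1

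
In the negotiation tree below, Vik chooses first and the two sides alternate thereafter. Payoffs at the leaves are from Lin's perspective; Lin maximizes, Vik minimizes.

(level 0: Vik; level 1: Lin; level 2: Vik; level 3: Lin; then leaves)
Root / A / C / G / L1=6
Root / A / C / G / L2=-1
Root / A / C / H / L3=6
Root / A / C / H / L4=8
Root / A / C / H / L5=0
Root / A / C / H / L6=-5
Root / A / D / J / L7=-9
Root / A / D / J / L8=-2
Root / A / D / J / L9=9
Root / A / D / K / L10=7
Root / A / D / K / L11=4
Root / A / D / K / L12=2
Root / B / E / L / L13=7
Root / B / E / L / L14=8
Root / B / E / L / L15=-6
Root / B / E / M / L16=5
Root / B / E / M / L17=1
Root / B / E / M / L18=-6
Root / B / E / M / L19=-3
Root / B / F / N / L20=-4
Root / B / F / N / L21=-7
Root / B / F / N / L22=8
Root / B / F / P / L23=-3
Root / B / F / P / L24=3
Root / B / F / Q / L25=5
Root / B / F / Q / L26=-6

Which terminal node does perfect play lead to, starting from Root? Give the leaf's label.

L16

G (Lin): max(6, -1) = 6
H (Lin): max(6, 8, 0, -5) = 8
C (Vik): min(6, 8) = 6
J (Lin): max(-9, -2, 9) = 9
K (Lin): max(7, 4, 2) = 7
D (Vik): min(9, 7) = 7
A (Lin): max(6, 7) = 7
L (Lin): max(7, 8, -6) = 8
M (Lin): max(5, 1, -6, -3) = 5
E (Vik): min(8, 5) = 5
N (Lin): max(-4, -7, 8) = 8
P (Lin): max(-3, 3) = 3
Q (Lin): max(5, -6) = 5
F (Vik): min(8, 3, 5) = 3
B (Lin): max(5, 3) = 5
Root (Vik): min(7, 5) = 5
At Root, Vik picks B (lowest: 5).
At B, Lin picks E (highest: 5).
At E, Vik picks M (lowest: 5).
At M, Lin picks L16 (highest: 5).
Terminal value 5.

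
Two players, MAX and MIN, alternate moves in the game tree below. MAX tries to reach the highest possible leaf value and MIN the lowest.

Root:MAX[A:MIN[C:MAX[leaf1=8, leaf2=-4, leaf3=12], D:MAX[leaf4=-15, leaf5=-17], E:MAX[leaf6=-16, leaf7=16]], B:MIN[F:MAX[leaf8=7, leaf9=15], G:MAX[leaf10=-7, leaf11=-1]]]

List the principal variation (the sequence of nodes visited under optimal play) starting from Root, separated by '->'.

Root -> B -> G -> leaf11

C (MAX): max(8, -4, 12) = 12
D (MAX): max(-15, -17) = -15
E (MAX): max(-16, 16) = 16
A (MIN): min(12, -15, 16) = -15
F (MAX): max(7, 15) = 15
G (MAX): max(-7, -1) = -1
B (MIN): min(15, -1) = -1
Root (MAX): max(-15, -1) = -1
At Root, MAX picks B (highest: -1).
At B, MIN picks G (lowest: -1).
At G, MAX picks leaf11 (highest: -1).
Terminal value -1.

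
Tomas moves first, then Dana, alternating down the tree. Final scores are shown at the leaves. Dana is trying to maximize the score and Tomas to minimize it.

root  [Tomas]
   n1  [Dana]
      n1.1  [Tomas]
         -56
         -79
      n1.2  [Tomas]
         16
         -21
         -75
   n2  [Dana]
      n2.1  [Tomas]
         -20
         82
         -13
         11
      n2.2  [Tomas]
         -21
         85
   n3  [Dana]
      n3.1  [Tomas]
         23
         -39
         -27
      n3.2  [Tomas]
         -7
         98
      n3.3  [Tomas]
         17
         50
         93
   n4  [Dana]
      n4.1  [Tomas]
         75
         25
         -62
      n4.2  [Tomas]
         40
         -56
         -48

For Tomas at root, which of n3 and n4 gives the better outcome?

n3.1 (Tomas): min(23, -39, -27) = -39
n3.2 (Tomas): min(-7, 98) = -7
n3.3 (Tomas): min(17, 50, 93) = 17
n3 (Dana): max(-39, -7, 17) = 17
n4.1 (Tomas): min(75, 25, -62) = -62
n4.2 (Tomas): min(40, -56, -48) = -56
n4 (Dana): max(-62, -56) = -56
Tomas prefers the lower value; n3=17, n4=-56. n4 is better since -56 < 17.

n4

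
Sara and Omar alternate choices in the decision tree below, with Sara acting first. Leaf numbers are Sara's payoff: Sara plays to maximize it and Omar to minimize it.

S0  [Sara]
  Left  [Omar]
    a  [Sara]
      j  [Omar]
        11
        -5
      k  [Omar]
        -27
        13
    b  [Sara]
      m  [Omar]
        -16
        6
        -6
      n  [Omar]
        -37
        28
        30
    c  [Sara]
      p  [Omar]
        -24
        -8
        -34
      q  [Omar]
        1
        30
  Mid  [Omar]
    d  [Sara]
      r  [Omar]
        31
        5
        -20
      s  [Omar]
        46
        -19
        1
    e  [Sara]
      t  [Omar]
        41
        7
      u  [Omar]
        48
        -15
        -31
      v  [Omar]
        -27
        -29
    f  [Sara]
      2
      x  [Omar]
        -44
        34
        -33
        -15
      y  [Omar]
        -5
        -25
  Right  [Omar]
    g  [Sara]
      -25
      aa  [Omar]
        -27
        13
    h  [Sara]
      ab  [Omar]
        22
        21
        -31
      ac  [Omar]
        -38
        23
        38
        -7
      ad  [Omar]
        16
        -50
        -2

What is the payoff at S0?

-16

j (Omar): min(11, -5) = -5
k (Omar): min(-27, 13) = -27
a (Sara): max(-5, -27) = -5
m (Omar): min(-16, 6, -6) = -16
n (Omar): min(-37, 28, 30) = -37
b (Sara): max(-16, -37) = -16
p (Omar): min(-24, -8, -34) = -34
q (Omar): min(1, 30) = 1
c (Sara): max(-34, 1) = 1
Left (Omar): min(-5, -16, 1) = -16
r (Omar): min(31, 5, -20) = -20
s (Omar): min(46, -19, 1) = -19
d (Sara): max(-20, -19) = -19
t (Omar): min(41, 7) = 7
u (Omar): min(48, -15, -31) = -31
v (Omar): min(-27, -29) = -29
e (Sara): max(7, -31, -29) = 7
x (Omar): min(-44, 34, -33, -15) = -44
y (Omar): min(-5, -25) = -25
f (Sara): max(2, -44, -25) = 2
Mid (Omar): min(-19, 7, 2) = -19
aa (Omar): min(-27, 13) = -27
g (Sara): max(-25, -27) = -25
ab (Omar): min(22, 21, -31) = -31
ac (Omar): min(-38, 23, 38, -7) = -38
ad (Omar): min(16, -50, -2) = -50
h (Sara): max(-31, -38, -50) = -31
Right (Omar): min(-25, -31) = -31
S0 (Sara): max(-16, -19, -31) = -16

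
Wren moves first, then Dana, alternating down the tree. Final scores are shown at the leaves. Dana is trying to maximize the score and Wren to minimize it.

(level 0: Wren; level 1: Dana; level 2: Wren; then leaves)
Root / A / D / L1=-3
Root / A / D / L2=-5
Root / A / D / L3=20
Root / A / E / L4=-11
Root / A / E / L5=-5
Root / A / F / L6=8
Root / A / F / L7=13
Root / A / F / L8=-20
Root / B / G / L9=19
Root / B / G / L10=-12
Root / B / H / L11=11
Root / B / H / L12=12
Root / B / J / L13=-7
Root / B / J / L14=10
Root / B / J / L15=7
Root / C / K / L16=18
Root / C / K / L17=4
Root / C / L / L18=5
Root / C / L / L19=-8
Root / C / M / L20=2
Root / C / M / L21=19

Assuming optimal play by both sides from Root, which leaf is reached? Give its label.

D (Wren): min(-3, -5, 20) = -5
E (Wren): min(-11, -5) = -11
F (Wren): min(8, 13, -20) = -20
A (Dana): max(-5, -11, -20) = -5
G (Wren): min(19, -12) = -12
H (Wren): min(11, 12) = 11
J (Wren): min(-7, 10, 7) = -7
B (Dana): max(-12, 11, -7) = 11
K (Wren): min(18, 4) = 4
L (Wren): min(5, -8) = -8
M (Wren): min(2, 19) = 2
C (Dana): max(4, -8, 2) = 4
Root (Wren): min(-5, 11, 4) = -5
At Root, Wren picks A (lowest: -5).
At A, Dana picks D (highest: -5).
At D, Wren picks L2 (lowest: -5).
Terminal value -5.

L2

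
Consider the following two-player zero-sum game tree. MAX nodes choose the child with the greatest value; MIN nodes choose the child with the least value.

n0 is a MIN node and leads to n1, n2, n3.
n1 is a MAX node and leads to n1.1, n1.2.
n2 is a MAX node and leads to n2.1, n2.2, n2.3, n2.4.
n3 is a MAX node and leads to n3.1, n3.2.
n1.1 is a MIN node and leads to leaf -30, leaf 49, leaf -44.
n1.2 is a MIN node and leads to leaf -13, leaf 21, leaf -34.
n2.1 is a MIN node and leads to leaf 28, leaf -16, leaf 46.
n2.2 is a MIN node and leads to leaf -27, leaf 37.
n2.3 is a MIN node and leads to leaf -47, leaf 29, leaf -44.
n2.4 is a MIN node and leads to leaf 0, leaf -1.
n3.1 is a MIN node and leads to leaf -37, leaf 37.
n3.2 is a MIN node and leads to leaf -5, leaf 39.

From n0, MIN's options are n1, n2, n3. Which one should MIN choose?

n1.1 (MIN): min(-30, 49, -44) = -44
n1.2 (MIN): min(-13, 21, -34) = -34
n1 (MAX): max(-44, -34) = -34
n2.1 (MIN): min(28, -16, 46) = -16
n2.2 (MIN): min(-27, 37) = -27
n2.3 (MIN): min(-47, 29, -44) = -47
n2.4 (MIN): min(0, -1) = -1
n2 (MAX): max(-16, -27, -47, -1) = -1
n3.1 (MIN): min(-37, 37) = -37
n3.2 (MIN): min(-5, 39) = -5
n3 (MAX): max(-37, -5) = -5
n0 (MIN): min(-34, -1, -5) = -34
MIN at n0 wants the lowest of {n1=-34, n2=-1, n3=-5}, so chooses n1.

n1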